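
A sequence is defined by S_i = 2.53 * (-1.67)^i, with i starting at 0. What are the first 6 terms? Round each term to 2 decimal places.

This is a geometric sequence.
i=0: S_0 = 2.53 * (-1.67)^0 = 2.53
i=1: S_1 = 2.53 * (-1.67)^1 ≈ -4.23
i=2: S_2 = 2.53 * (-1.67)^2 ≈ 7.06
i=3: S_3 = 2.53 * (-1.67)^3 ≈ -11.78
i=4: S_4 = 2.53 * (-1.67)^4 ≈ 19.68
i=5: S_5 = 2.53 * (-1.67)^5 ≈ -32.86
The first 6 terms are: [2.53, -4.23, 7.06, -11.78, 19.68, -32.86]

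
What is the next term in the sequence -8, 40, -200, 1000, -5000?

Ratios: 40 / -8 = -5.0
This is a geometric sequence with common ratio r = -5.
Next term = -5000 * -5 = 25000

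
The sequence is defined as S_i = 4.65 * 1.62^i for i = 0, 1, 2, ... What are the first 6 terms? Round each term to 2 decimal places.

This is a geometric sequence.
i=0: S_0 = 4.65 * 1.62^0 = 4.65
i=1: S_1 = 4.65 * 1.62^1 ≈ 7.53
i=2: S_2 = 4.65 * 1.62^2 ≈ 12.2
i=3: S_3 = 4.65 * 1.62^3 ≈ 19.77
i=4: S_4 = 4.65 * 1.62^4 ≈ 32.03
i=5: S_5 = 4.65 * 1.62^5 ≈ 51.88
The first 6 terms are: [4.65, 7.53, 12.2, 19.77, 32.03, 51.88]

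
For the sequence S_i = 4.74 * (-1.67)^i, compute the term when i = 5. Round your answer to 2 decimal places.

S_5 = 4.74 * (-1.67)^5 ≈ 4.74 * -12.9892 ≈ -61.57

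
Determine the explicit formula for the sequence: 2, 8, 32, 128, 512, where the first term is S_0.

Check ratios: 8 / 2 = 4.0
Common ratio r = 4.
First term a = 2.
Formula: S_i = 2 * 4^i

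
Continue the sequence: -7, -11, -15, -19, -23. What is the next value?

Differences: -11 - -7 = -4
This is an arithmetic sequence with common difference d = -4.
Next term = -23 + -4 = -27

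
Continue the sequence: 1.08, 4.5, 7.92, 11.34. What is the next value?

Differences: 4.5 - 1.08 = 3.42
This is an arithmetic sequence with common difference d = 3.42.
Next term = 11.34 + 3.42 = 14.76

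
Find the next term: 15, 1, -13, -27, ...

Differences: 1 - 15 = -14
This is an arithmetic sequence with common difference d = -14.
Next term = -27 + -14 = -41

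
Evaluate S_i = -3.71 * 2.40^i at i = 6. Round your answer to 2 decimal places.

S_6 = -3.71 * 2.4^6 ≈ -3.71 * 191.103 ≈ -708.99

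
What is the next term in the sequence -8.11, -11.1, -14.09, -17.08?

Differences: -11.1 - -8.11 = -2.99
This is an arithmetic sequence with common difference d = -2.99.
Next term = -17.08 + -2.99 = -20.07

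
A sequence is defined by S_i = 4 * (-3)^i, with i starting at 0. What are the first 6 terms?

This is a geometric sequence.
i=0: S_0 = 4 * (-3)^0 = 4
i=1: S_1 = 4 * (-3)^1 = -12
i=2: S_2 = 4 * (-3)^2 = 36
i=3: S_3 = 4 * (-3)^3 = -108
i=4: S_4 = 4 * (-3)^4 = 324
i=5: S_5 = 4 * (-3)^5 = -972
The first 6 terms are: [4, -12, 36, -108, 324, -972]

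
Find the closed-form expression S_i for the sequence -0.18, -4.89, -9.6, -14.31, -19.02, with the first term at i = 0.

Check differences: -4.89 - -0.18 = -4.71
-9.6 - -4.89 = -4.71
Common difference d = -4.71.
First term a = -0.18.
Formula: S_i = -0.18 - 4.71*i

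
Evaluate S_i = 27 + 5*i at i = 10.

S_10 = 27 + 5*10 = 27 + 50 = 77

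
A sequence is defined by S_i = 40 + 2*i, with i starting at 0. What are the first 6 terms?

This is an arithmetic sequence.
i=0: S_0 = 40 + 2*0 = 40
i=1: S_1 = 40 + 2*1 = 42
i=2: S_2 = 40 + 2*2 = 44
i=3: S_3 = 40 + 2*3 = 46
i=4: S_4 = 40 + 2*4 = 48
i=5: S_5 = 40 + 2*5 = 50
The first 6 terms are: [40, 42, 44, 46, 48, 50]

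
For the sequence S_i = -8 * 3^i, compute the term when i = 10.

S_10 = -8 * 3^10 = -8 * 59049 = -472392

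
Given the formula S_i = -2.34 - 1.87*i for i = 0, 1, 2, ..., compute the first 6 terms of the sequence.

This is an arithmetic sequence.
i=0: S_0 = -2.34 + -1.87*0 = -2.34
i=1: S_1 = -2.34 + -1.87*1 = -4.21
i=2: S_2 = -2.34 + -1.87*2 = -6.08
i=3: S_3 = -2.34 + -1.87*3 = -7.95
i=4: S_4 = -2.34 + -1.87*4 = -9.82
i=5: S_5 = -2.34 + -1.87*5 = -11.69
The first 6 terms are: [-2.34, -4.21, -6.08, -7.95, -9.82, -11.69]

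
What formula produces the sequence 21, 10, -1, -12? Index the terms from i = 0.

Check differences: 10 - 21 = -11
-1 - 10 = -11
Common difference d = -11.
First term a = 21.
Formula: S_i = 21 - 11*i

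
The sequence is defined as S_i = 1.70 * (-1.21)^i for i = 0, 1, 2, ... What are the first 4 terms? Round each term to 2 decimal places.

This is a geometric sequence.
i=0: S_0 = 1.7 * (-1.21)^0 = 1.7
i=1: S_1 = 1.7 * (-1.21)^1 ≈ -2.06
i=2: S_2 = 1.7 * (-1.21)^2 ≈ 2.49
i=3: S_3 = 1.7 * (-1.21)^3 ≈ -3.01
The first 4 terms are: [1.7, -2.06, 2.49, -3.01]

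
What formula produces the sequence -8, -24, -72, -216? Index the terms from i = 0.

Check ratios: -24 / -8 = 3.0
Common ratio r = 3.
First term a = -8.
Formula: S_i = -8 * 3^i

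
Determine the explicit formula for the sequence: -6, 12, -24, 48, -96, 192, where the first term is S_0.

Check ratios: 12 / -6 = -2.0
Common ratio r = -2.
First term a = -6.
Formula: S_i = -6 * (-2)^i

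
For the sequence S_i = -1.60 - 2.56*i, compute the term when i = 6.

S_6 = -1.6 + -2.56*6 = -1.6 + -15.36 = -16.96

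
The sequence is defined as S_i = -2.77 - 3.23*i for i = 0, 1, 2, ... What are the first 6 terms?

This is an arithmetic sequence.
i=0: S_0 = -2.77 + -3.23*0 = -2.77
i=1: S_1 = -2.77 + -3.23*1 = -6.0
i=2: S_2 = -2.77 + -3.23*2 = -9.23
i=3: S_3 = -2.77 + -3.23*3 = -12.46
i=4: S_4 = -2.77 + -3.23*4 = -15.69
i=5: S_5 = -2.77 + -3.23*5 = -18.92
The first 6 terms are: [-2.77, -6.0, -9.23, -12.46, -15.69, -18.92]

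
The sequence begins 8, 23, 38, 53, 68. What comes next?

Differences: 23 - 8 = 15
This is an arithmetic sequence with common difference d = 15.
Next term = 68 + 15 = 83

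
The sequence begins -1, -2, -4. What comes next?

Ratios: -2 / -1 = 2.0
This is a geometric sequence with common ratio r = 2.
Next term = -4 * 2 = -8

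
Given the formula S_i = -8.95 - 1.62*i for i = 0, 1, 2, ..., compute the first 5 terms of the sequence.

This is an arithmetic sequence.
i=0: S_0 = -8.95 + -1.62*0 = -8.95
i=1: S_1 = -8.95 + -1.62*1 = -10.57
i=2: S_2 = -8.95 + -1.62*2 = -12.19
i=3: S_3 = -8.95 + -1.62*3 = -13.81
i=4: S_4 = -8.95 + -1.62*4 = -15.43
The first 5 terms are: [-8.95, -10.57, -12.19, -13.81, -15.43]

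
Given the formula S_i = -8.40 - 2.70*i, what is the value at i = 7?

S_7 = -8.4 + -2.7*7 = -8.4 + -18.9 = -27.3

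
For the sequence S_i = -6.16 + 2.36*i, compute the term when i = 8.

S_8 = -6.16 + 2.36*8 = -6.16 + 18.88 = 12.72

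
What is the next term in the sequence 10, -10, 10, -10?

Ratios: -10 / 10 = -1.0
This is a geometric sequence with common ratio r = -1.
Next term = -10 * -1 = 10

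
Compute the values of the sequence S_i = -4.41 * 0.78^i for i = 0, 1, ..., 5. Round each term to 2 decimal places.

This is a geometric sequence.
i=0: S_0 = -4.41 * 0.78^0 = -4.41
i=1: S_1 = -4.41 * 0.78^1 ≈ -3.44
i=2: S_2 = -4.41 * 0.78^2 ≈ -2.68
i=3: S_3 = -4.41 * 0.78^3 ≈ -2.09
i=4: S_4 = -4.41 * 0.78^4 ≈ -1.63
i=5: S_5 = -4.41 * 0.78^5 ≈ -1.27
The first 6 terms are: [-4.41, -3.44, -2.68, -2.09, -1.63, -1.27]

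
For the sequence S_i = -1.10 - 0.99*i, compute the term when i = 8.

S_8 = -1.1 + -0.99*8 = -1.1 + -7.92 = -9.02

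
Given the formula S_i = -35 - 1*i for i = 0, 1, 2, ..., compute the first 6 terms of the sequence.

This is an arithmetic sequence.
i=0: S_0 = -35 + -1*0 = -35
i=1: S_1 = -35 + -1*1 = -36
i=2: S_2 = -35 + -1*2 = -37
i=3: S_3 = -35 + -1*3 = -38
i=4: S_4 = -35 + -1*4 = -39
i=5: S_5 = -35 + -1*5 = -40
The first 6 terms are: [-35, -36, -37, -38, -39, -40]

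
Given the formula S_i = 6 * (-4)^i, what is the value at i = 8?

S_8 = 6 * (-4)^8 = 6 * 65536 = 393216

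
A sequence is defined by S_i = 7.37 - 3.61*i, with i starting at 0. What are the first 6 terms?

This is an arithmetic sequence.
i=0: S_0 = 7.37 + -3.61*0 = 7.37
i=1: S_1 = 7.37 + -3.61*1 = 3.76
i=2: S_2 = 7.37 + -3.61*2 = 0.15
i=3: S_3 = 7.37 + -3.61*3 = -3.46
i=4: S_4 = 7.37 + -3.61*4 = -7.07
i=5: S_5 = 7.37 + -3.61*5 = -10.68
The first 6 terms are: [7.37, 3.76, 0.15, -3.46, -7.07, -10.68]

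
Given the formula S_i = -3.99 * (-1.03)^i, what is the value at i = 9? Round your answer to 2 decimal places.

S_9 = -3.99 * (-1.03)^9 ≈ -3.99 * -1.3048 ≈ 5.21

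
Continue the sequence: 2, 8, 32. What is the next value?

Ratios: 8 / 2 = 4.0
This is a geometric sequence with common ratio r = 4.
Next term = 32 * 4 = 128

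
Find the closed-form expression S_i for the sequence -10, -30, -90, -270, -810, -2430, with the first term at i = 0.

Check ratios: -30 / -10 = 3.0
Common ratio r = 3.
First term a = -10.
Formula: S_i = -10 * 3^i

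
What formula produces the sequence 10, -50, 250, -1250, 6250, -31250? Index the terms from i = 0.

Check ratios: -50 / 10 = -5.0
Common ratio r = -5.
First term a = 10.
Formula: S_i = 10 * (-5)^i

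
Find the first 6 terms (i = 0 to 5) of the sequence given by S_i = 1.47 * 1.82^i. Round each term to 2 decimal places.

This is a geometric sequence.
i=0: S_0 = 1.47 * 1.82^0 = 1.47
i=1: S_1 = 1.47 * 1.82^1 ≈ 2.68
i=2: S_2 = 1.47 * 1.82^2 ≈ 4.87
i=3: S_3 = 1.47 * 1.82^3 ≈ 8.86
i=4: S_4 = 1.47 * 1.82^4 ≈ 16.13
i=5: S_5 = 1.47 * 1.82^5 ≈ 29.35
The first 6 terms are: [1.47, 2.68, 4.87, 8.86, 16.13, 29.35]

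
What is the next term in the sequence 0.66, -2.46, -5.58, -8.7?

Differences: -2.46 - 0.66 = -3.12
This is an arithmetic sequence with common difference d = -3.12.
Next term = -8.7 + -3.12 = -11.82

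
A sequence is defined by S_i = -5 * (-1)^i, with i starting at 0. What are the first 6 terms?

This is a geometric sequence.
i=0: S_0 = -5 * (-1)^0 = -5
i=1: S_1 = -5 * (-1)^1 = 5
i=2: S_2 = -5 * (-1)^2 = -5
i=3: S_3 = -5 * (-1)^3 = 5
i=4: S_4 = -5 * (-1)^4 = -5
i=5: S_5 = -5 * (-1)^5 = 5
The first 6 terms are: [-5, 5, -5, 5, -5, 5]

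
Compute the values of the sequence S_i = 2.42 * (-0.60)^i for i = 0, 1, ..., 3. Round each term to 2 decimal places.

This is a geometric sequence.
i=0: S_0 = 2.42 * (-0.6)^0 = 2.42
i=1: S_1 = 2.42 * (-0.6)^1 ≈ -1.45
i=2: S_2 = 2.42 * (-0.6)^2 ≈ 0.87
i=3: S_3 = 2.42 * (-0.6)^3 ≈ -0.52
The first 4 terms are: [2.42, -1.45, 0.87, -0.52]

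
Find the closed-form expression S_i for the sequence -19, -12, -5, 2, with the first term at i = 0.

Check differences: -12 - -19 = 7
-5 - -12 = 7
Common difference d = 7.
First term a = -19.
Formula: S_i = -19 + 7*i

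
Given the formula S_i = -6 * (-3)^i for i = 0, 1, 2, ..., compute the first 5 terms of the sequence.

This is a geometric sequence.
i=0: S_0 = -6 * (-3)^0 = -6
i=1: S_1 = -6 * (-3)^1 = 18
i=2: S_2 = -6 * (-3)^2 = -54
i=3: S_3 = -6 * (-3)^3 = 162
i=4: S_4 = -6 * (-3)^4 = -486
The first 5 terms are: [-6, 18, -54, 162, -486]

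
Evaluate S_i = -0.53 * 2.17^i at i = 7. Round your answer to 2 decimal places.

S_7 = -0.53 * 2.17^7 ≈ -0.53 * 226.5782 ≈ -120.09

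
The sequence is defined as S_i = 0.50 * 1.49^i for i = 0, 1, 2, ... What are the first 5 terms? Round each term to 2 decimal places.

This is a geometric sequence.
i=0: S_0 = 0.5 * 1.49^0 = 0.5
i=1: S_1 = 0.5 * 1.49^1 ≈ 0.75
i=2: S_2 = 0.5 * 1.49^2 ≈ 1.11
i=3: S_3 = 0.5 * 1.49^3 ≈ 1.65
i=4: S_4 = 0.5 * 1.49^4 ≈ 2.46
The first 5 terms are: [0.5, 0.75, 1.11, 1.65, 2.46]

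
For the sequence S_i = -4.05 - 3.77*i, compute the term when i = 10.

S_10 = -4.05 + -3.77*10 = -4.05 + -37.7 = -41.75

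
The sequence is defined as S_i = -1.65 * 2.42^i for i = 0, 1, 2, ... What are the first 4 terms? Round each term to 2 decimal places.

This is a geometric sequence.
i=0: S_0 = -1.65 * 2.42^0 = -1.65
i=1: S_1 = -1.65 * 2.42^1 ≈ -3.99
i=2: S_2 = -1.65 * 2.42^2 ≈ -9.66
i=3: S_3 = -1.65 * 2.42^3 ≈ -23.38
The first 4 terms are: [-1.65, -3.99, -9.66, -23.38]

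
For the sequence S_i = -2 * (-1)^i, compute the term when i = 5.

S_5 = -2 * (-1)^5 = -2 * -1 = 2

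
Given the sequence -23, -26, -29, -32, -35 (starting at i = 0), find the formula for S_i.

Check differences: -26 - -23 = -3
-29 - -26 = -3
Common difference d = -3.
First term a = -23.
Formula: S_i = -23 - 3*i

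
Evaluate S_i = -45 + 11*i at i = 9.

S_9 = -45 + 11*9 = -45 + 99 = 54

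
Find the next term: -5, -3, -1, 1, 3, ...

Differences: -3 - -5 = 2
This is an arithmetic sequence with common difference d = 2.
Next term = 3 + 2 = 5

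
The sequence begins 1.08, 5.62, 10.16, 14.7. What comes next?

Differences: 5.62 - 1.08 = 4.54
This is an arithmetic sequence with common difference d = 4.54.
Next term = 14.7 + 4.54 = 19.24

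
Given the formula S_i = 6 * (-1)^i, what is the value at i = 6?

S_6 = 6 * (-1)^6 = 6 * 1 = 6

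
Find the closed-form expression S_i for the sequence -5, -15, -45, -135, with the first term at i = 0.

Check ratios: -15 / -5 = 3.0
Common ratio r = 3.
First term a = -5.
Formula: S_i = -5 * 3^i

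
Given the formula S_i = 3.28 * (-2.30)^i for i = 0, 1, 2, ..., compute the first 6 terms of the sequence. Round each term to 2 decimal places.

This is a geometric sequence.
i=0: S_0 = 3.28 * (-2.3)^0 = 3.28
i=1: S_1 = 3.28 * (-2.3)^1 ≈ -7.54
i=2: S_2 = 3.28 * (-2.3)^2 ≈ 17.35
i=3: S_3 = 3.28 * (-2.3)^3 ≈ -39.91
i=4: S_4 = 3.28 * (-2.3)^4 ≈ 91.79
i=5: S_5 = 3.28 * (-2.3)^5 ≈ -211.11
The first 6 terms are: [3.28, -7.54, 17.35, -39.91, 91.79, -211.11]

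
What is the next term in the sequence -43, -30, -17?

Differences: -30 - -43 = 13
This is an arithmetic sequence with common difference d = 13.
Next term = -17 + 13 = -4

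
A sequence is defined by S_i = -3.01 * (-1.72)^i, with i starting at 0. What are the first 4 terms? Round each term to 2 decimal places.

This is a geometric sequence.
i=0: S_0 = -3.01 * (-1.72)^0 = -3.01
i=1: S_1 = -3.01 * (-1.72)^1 ≈ 5.18
i=2: S_2 = -3.01 * (-1.72)^2 ≈ -8.9
i=3: S_3 = -3.01 * (-1.72)^3 ≈ 15.32
The first 4 terms are: [-3.01, 5.18, -8.9, 15.32]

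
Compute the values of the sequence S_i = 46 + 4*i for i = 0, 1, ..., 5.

This is an arithmetic sequence.
i=0: S_0 = 46 + 4*0 = 46
i=1: S_1 = 46 + 4*1 = 50
i=2: S_2 = 46 + 4*2 = 54
i=3: S_3 = 46 + 4*3 = 58
i=4: S_4 = 46 + 4*4 = 62
i=5: S_5 = 46 + 4*5 = 66
The first 6 terms are: [46, 50, 54, 58, 62, 66]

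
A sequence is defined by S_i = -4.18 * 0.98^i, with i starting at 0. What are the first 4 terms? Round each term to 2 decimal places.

This is a geometric sequence.
i=0: S_0 = -4.18 * 0.98^0 = -4.18
i=1: S_1 = -4.18 * 0.98^1 ≈ -4.1
i=2: S_2 = -4.18 * 0.98^2 ≈ -4.01
i=3: S_3 = -4.18 * 0.98^3 ≈ -3.93
The first 4 terms are: [-4.18, -4.1, -4.01, -3.93]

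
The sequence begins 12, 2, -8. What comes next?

Differences: 2 - 12 = -10
This is an arithmetic sequence with common difference d = -10.
Next term = -8 + -10 = -18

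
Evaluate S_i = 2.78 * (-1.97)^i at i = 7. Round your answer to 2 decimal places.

S_7 = 2.78 * (-1.97)^7 ≈ 2.78 * -115.1499 ≈ -320.12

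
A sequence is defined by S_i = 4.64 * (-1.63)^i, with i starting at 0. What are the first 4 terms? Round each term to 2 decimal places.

This is a geometric sequence.
i=0: S_0 = 4.64 * (-1.63)^0 = 4.64
i=1: S_1 = 4.64 * (-1.63)^1 ≈ -7.56
i=2: S_2 = 4.64 * (-1.63)^2 ≈ 12.33
i=3: S_3 = 4.64 * (-1.63)^3 ≈ -20.09
The first 4 terms are: [4.64, -7.56, 12.33, -20.09]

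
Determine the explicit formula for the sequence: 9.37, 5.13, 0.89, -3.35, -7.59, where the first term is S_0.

Check differences: 5.13 - 9.37 = -4.24
0.89 - 5.13 = -4.24
Common difference d = -4.24.
First term a = 9.37.
Formula: S_i = 9.37 - 4.24*i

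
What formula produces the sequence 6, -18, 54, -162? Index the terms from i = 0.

Check ratios: -18 / 6 = -3.0
Common ratio r = -3.
First term a = 6.
Formula: S_i = 6 * (-3)^i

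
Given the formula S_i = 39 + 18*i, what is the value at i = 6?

S_6 = 39 + 18*6 = 39 + 108 = 147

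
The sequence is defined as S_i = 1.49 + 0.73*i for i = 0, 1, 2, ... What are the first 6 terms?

This is an arithmetic sequence.
i=0: S_0 = 1.49 + 0.73*0 = 1.49
i=1: S_1 = 1.49 + 0.73*1 = 2.22
i=2: S_2 = 1.49 + 0.73*2 = 2.95
i=3: S_3 = 1.49 + 0.73*3 = 3.68
i=4: S_4 = 1.49 + 0.73*4 = 4.41
i=5: S_5 = 1.49 + 0.73*5 = 5.14
The first 6 terms are: [1.49, 2.22, 2.95, 3.68, 4.41, 5.14]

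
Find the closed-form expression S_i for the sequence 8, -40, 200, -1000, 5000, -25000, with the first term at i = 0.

Check ratios: -40 / 8 = -5.0
Common ratio r = -5.
First term a = 8.
Formula: S_i = 8 * (-5)^i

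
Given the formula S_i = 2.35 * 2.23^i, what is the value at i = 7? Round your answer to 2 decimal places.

S_7 = 2.35 * 2.23^7 ≈ 2.35 * 274.242 ≈ 644.47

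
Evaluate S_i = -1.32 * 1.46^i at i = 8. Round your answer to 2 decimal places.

S_8 = -1.32 * 1.46^8 ≈ -1.32 * 20.6454 ≈ -27.25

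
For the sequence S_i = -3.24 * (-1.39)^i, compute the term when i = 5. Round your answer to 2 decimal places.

S_5 = -3.24 * (-1.39)^5 ≈ -3.24 * -5.1889 ≈ 16.81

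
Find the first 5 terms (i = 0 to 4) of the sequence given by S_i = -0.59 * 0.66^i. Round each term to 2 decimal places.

This is a geometric sequence.
i=0: S_0 = -0.59 * 0.66^0 = -0.59
i=1: S_1 = -0.59 * 0.66^1 ≈ -0.39
i=2: S_2 = -0.59 * 0.66^2 ≈ -0.26
i=3: S_3 = -0.59 * 0.66^3 ≈ -0.17
i=4: S_4 = -0.59 * 0.66^4 ≈ -0.11
The first 5 terms are: [-0.59, -0.39, -0.26, -0.17, -0.11]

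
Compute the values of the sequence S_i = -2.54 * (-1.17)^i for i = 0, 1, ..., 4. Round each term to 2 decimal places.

This is a geometric sequence.
i=0: S_0 = -2.54 * (-1.17)^0 = -2.54
i=1: S_1 = -2.54 * (-1.17)^1 ≈ 2.97
i=2: S_2 = -2.54 * (-1.17)^2 ≈ -3.48
i=3: S_3 = -2.54 * (-1.17)^3 ≈ 4.07
i=4: S_4 = -2.54 * (-1.17)^4 ≈ -4.76
The first 5 terms are: [-2.54, 2.97, -3.48, 4.07, -4.76]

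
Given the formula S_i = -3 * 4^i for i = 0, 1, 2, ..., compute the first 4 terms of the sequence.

This is a geometric sequence.
i=0: S_0 = -3 * 4^0 = -3
i=1: S_1 = -3 * 4^1 = -12
i=2: S_2 = -3 * 4^2 = -48
i=3: S_3 = -3 * 4^3 = -192
The first 4 terms are: [-3, -12, -48, -192]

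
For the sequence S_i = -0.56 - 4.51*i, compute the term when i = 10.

S_10 = -0.56 + -4.51*10 = -0.56 + -45.1 = -45.66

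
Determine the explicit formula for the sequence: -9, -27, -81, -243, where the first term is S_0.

Check ratios: -27 / -9 = 3.0
Common ratio r = 3.
First term a = -9.
Formula: S_i = -9 * 3^i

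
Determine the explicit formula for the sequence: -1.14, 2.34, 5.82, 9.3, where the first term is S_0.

Check differences: 2.34 - -1.14 = 3.48
5.82 - 2.34 = 3.48
Common difference d = 3.48.
First term a = -1.14.
Formula: S_i = -1.14 + 3.48*i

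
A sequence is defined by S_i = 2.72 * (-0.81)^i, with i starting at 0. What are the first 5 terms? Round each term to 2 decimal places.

This is a geometric sequence.
i=0: S_0 = 2.72 * (-0.81)^0 = 2.72
i=1: S_1 = 2.72 * (-0.81)^1 ≈ -2.2
i=2: S_2 = 2.72 * (-0.81)^2 ≈ 1.78
i=3: S_3 = 2.72 * (-0.81)^3 ≈ -1.45
i=4: S_4 = 2.72 * (-0.81)^4 ≈ 1.17
The first 5 terms are: [2.72, -2.2, 1.78, -1.45, 1.17]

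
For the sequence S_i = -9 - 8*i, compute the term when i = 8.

S_8 = -9 + -8*8 = -9 + -64 = -73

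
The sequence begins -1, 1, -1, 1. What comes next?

Ratios: 1 / -1 = -1.0
This is a geometric sequence with common ratio r = -1.
Next term = 1 * -1 = -1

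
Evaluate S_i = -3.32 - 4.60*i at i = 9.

S_9 = -3.32 + -4.6*9 = -3.32 + -41.4 = -44.72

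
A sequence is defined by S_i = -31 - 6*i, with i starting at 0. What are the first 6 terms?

This is an arithmetic sequence.
i=0: S_0 = -31 + -6*0 = -31
i=1: S_1 = -31 + -6*1 = -37
i=2: S_2 = -31 + -6*2 = -43
i=3: S_3 = -31 + -6*3 = -49
i=4: S_4 = -31 + -6*4 = -55
i=5: S_5 = -31 + -6*5 = -61
The first 6 terms are: [-31, -37, -43, -49, -55, -61]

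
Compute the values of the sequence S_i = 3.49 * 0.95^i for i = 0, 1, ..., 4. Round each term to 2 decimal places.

This is a geometric sequence.
i=0: S_0 = 3.49 * 0.95^0 = 3.49
i=1: S_1 = 3.49 * 0.95^1 ≈ 3.32
i=2: S_2 = 3.49 * 0.95^2 ≈ 3.15
i=3: S_3 = 3.49 * 0.95^3 ≈ 2.99
i=4: S_4 = 3.49 * 0.95^4 ≈ 2.84
The first 5 terms are: [3.49, 3.32, 3.15, 2.99, 2.84]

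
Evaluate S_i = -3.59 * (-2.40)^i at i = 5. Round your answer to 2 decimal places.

S_5 = -3.59 * (-2.4)^5 ≈ -3.59 * -79.6262 ≈ 285.86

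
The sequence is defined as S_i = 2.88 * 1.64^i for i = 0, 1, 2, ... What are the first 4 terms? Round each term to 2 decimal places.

This is a geometric sequence.
i=0: S_0 = 2.88 * 1.64^0 = 2.88
i=1: S_1 = 2.88 * 1.64^1 ≈ 4.72
i=2: S_2 = 2.88 * 1.64^2 ≈ 7.75
i=3: S_3 = 2.88 * 1.64^3 ≈ 12.7
The first 4 terms are: [2.88, 4.72, 7.75, 12.7]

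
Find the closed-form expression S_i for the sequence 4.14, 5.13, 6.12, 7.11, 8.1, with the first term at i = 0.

Check differences: 5.13 - 4.14 = 0.99
6.12 - 5.13 = 0.99
Common difference d = 0.99.
First term a = 4.14.
Formula: S_i = 4.14 + 0.99*i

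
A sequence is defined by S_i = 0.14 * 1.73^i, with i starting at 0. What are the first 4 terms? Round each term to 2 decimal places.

This is a geometric sequence.
i=0: S_0 = 0.14 * 1.73^0 = 0.14
i=1: S_1 = 0.14 * 1.73^1 ≈ 0.24
i=2: S_2 = 0.14 * 1.73^2 ≈ 0.42
i=3: S_3 = 0.14 * 1.73^3 ≈ 0.72
The first 4 terms are: [0.14, 0.24, 0.42, 0.72]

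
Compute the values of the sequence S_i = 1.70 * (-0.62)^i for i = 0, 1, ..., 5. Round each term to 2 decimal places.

This is a geometric sequence.
i=0: S_0 = 1.7 * (-0.62)^0 = 1.7
i=1: S_1 = 1.7 * (-0.62)^1 ≈ -1.05
i=2: S_2 = 1.7 * (-0.62)^2 ≈ 0.65
i=3: S_3 = 1.7 * (-0.62)^3 ≈ -0.41
i=4: S_4 = 1.7 * (-0.62)^4 ≈ 0.25
i=5: S_5 = 1.7 * (-0.62)^5 ≈ -0.16
The first 6 terms are: [1.7, -1.05, 0.65, -0.41, 0.25, -0.16]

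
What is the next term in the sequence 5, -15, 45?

Ratios: -15 / 5 = -3.0
This is a geometric sequence with common ratio r = -3.
Next term = 45 * -3 = -135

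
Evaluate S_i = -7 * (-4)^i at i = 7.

S_7 = -7 * (-4)^7 = -7 * -16384 = 114688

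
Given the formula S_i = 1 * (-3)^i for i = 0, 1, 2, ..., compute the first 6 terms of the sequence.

This is a geometric sequence.
i=0: S_0 = 1 * (-3)^0 = 1
i=1: S_1 = 1 * (-3)^1 = -3
i=2: S_2 = 1 * (-3)^2 = 9
i=3: S_3 = 1 * (-3)^3 = -27
i=4: S_4 = 1 * (-3)^4 = 81
i=5: S_5 = 1 * (-3)^5 = -243
The first 6 terms are: [1, -3, 9, -27, 81, -243]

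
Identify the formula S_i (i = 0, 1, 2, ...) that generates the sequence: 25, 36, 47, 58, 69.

Check differences: 36 - 25 = 11
47 - 36 = 11
Common difference d = 11.
First term a = 25.
Formula: S_i = 25 + 11*i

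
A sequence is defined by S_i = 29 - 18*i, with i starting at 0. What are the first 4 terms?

This is an arithmetic sequence.
i=0: S_0 = 29 + -18*0 = 29
i=1: S_1 = 29 + -18*1 = 11
i=2: S_2 = 29 + -18*2 = -7
i=3: S_3 = 29 + -18*3 = -25
The first 4 terms are: [29, 11, -7, -25]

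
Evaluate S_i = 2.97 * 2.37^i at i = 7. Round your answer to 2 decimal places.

S_7 = 2.97 * 2.37^7 ≈ 2.97 * 419.9895 ≈ 1247.37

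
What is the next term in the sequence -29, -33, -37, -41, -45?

Differences: -33 - -29 = -4
This is an arithmetic sequence with common difference d = -4.
Next term = -45 + -4 = -49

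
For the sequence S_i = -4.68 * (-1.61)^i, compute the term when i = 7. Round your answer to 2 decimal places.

S_7 = -4.68 * (-1.61)^7 ≈ -4.68 * -28.0402 ≈ 131.23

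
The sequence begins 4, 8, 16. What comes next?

Ratios: 8 / 4 = 2.0
This is a geometric sequence with common ratio r = 2.
Next term = 16 * 2 = 32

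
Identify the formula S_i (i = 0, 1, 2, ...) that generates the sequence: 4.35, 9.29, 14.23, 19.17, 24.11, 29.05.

Check differences: 9.29 - 4.35 = 4.94
14.23 - 9.29 = 4.94
Common difference d = 4.94.
First term a = 4.35.
Formula: S_i = 4.35 + 4.94*i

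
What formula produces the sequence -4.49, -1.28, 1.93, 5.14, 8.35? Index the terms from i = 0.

Check differences: -1.28 - -4.49 = 3.21
1.93 - -1.28 = 3.21
Common difference d = 3.21.
First term a = -4.49.
Formula: S_i = -4.49 + 3.21*i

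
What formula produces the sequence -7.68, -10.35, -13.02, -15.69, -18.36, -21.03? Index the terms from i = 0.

Check differences: -10.35 - -7.68 = -2.67
-13.02 - -10.35 = -2.67
Common difference d = -2.67.
First term a = -7.68.
Formula: S_i = -7.68 - 2.67*i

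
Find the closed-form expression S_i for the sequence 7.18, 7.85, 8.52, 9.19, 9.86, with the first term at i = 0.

Check differences: 7.85 - 7.18 = 0.67
8.52 - 7.85 = 0.67
Common difference d = 0.67.
First term a = 7.18.
Formula: S_i = 7.18 + 0.67*i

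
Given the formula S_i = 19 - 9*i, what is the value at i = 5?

S_5 = 19 + -9*5 = 19 + -45 = -26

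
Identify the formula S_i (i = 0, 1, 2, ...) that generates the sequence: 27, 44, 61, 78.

Check differences: 44 - 27 = 17
61 - 44 = 17
Common difference d = 17.
First term a = 27.
Formula: S_i = 27 + 17*i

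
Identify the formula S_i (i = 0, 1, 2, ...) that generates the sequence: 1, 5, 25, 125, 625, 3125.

Check ratios: 5 / 1 = 5.0
Common ratio r = 5.
First term a = 1.
Formula: S_i = 1 * 5^i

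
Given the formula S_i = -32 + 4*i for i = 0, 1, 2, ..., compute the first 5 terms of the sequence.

This is an arithmetic sequence.
i=0: S_0 = -32 + 4*0 = -32
i=1: S_1 = -32 + 4*1 = -28
i=2: S_2 = -32 + 4*2 = -24
i=3: S_3 = -32 + 4*3 = -20
i=4: S_4 = -32 + 4*4 = -16
The first 5 terms are: [-32, -28, -24, -20, -16]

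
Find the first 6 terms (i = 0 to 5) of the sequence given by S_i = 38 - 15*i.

This is an arithmetic sequence.
i=0: S_0 = 38 + -15*0 = 38
i=1: S_1 = 38 + -15*1 = 23
i=2: S_2 = 38 + -15*2 = 8
i=3: S_3 = 38 + -15*3 = -7
i=4: S_4 = 38 + -15*4 = -22
i=5: S_5 = 38 + -15*5 = -37
The first 6 terms are: [38, 23, 8, -7, -22, -37]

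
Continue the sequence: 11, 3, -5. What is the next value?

Differences: 3 - 11 = -8
This is an arithmetic sequence with common difference d = -8.
Next term = -5 + -8 = -13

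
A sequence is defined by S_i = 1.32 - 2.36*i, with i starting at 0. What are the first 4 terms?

This is an arithmetic sequence.
i=0: S_0 = 1.32 + -2.36*0 = 1.32
i=1: S_1 = 1.32 + -2.36*1 = -1.04
i=2: S_2 = 1.32 + -2.36*2 = -3.4
i=3: S_3 = 1.32 + -2.36*3 = -5.76
The first 4 terms are: [1.32, -1.04, -3.4, -5.76]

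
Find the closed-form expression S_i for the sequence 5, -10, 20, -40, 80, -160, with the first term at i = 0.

Check ratios: -10 / 5 = -2.0
Common ratio r = -2.
First term a = 5.
Formula: S_i = 5 * (-2)^i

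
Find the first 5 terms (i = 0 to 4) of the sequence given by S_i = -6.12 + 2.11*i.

This is an arithmetic sequence.
i=0: S_0 = -6.12 + 2.11*0 = -6.12
i=1: S_1 = -6.12 + 2.11*1 = -4.01
i=2: S_2 = -6.12 + 2.11*2 = -1.9
i=3: S_3 = -6.12 + 2.11*3 = 0.21
i=4: S_4 = -6.12 + 2.11*4 = 2.32
The first 5 terms are: [-6.12, -4.01, -1.9, 0.21, 2.32]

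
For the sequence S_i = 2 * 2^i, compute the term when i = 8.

S_8 = 2 * 2^8 = 2 * 256 = 512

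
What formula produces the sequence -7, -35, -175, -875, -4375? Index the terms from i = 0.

Check ratios: -35 / -7 = 5.0
Common ratio r = 5.
First term a = -7.
Formula: S_i = -7 * 5^i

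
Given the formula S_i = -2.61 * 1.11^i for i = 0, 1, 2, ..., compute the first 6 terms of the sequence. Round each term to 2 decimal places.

This is a geometric sequence.
i=0: S_0 = -2.61 * 1.11^0 = -2.61
i=1: S_1 = -2.61 * 1.11^1 ≈ -2.9
i=2: S_2 = -2.61 * 1.11^2 ≈ -3.22
i=3: S_3 = -2.61 * 1.11^3 ≈ -3.57
i=4: S_4 = -2.61 * 1.11^4 ≈ -3.96
i=5: S_5 = -2.61 * 1.11^5 ≈ -4.4
The first 6 terms are: [-2.61, -2.9, -3.22, -3.57, -3.96, -4.4]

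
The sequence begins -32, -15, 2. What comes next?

Differences: -15 - -32 = 17
This is an arithmetic sequence with common difference d = 17.
Next term = 2 + 17 = 19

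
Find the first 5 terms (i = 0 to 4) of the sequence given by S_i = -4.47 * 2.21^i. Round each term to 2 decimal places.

This is a geometric sequence.
i=0: S_0 = -4.47 * 2.21^0 = -4.47
i=1: S_1 = -4.47 * 2.21^1 ≈ -9.88
i=2: S_2 = -4.47 * 2.21^2 ≈ -21.83
i=3: S_3 = -4.47 * 2.21^3 ≈ -48.25
i=4: S_4 = -4.47 * 2.21^4 ≈ -106.63
The first 5 terms are: [-4.47, -9.88, -21.83, -48.25, -106.63]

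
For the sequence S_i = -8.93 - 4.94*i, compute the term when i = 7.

S_7 = -8.93 + -4.94*7 = -8.93 + -34.58 = -43.51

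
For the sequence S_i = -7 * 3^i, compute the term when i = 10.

S_10 = -7 * 3^10 = -7 * 59049 = -413343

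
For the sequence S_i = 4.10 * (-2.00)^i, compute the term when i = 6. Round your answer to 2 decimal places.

S_6 = 4.1 * (-2.0)^6 = 4.1 * 64 = 262.4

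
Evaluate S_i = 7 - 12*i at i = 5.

S_5 = 7 + -12*5 = 7 + -60 = -53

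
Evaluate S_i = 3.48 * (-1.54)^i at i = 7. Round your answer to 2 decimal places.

S_7 = 3.48 * (-1.54)^7 ≈ 3.48 * -20.5421 ≈ -71.49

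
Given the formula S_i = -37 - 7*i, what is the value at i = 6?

S_6 = -37 + -7*6 = -37 + -42 = -79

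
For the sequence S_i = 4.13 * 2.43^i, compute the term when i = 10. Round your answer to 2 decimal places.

S_10 = 4.13 * 2.43^10 ≈ 4.13 * 7178.9799 ≈ 29649.19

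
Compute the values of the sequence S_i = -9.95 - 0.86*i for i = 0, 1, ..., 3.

This is an arithmetic sequence.
i=0: S_0 = -9.95 + -0.86*0 = -9.95
i=1: S_1 = -9.95 + -0.86*1 = -10.81
i=2: S_2 = -9.95 + -0.86*2 = -11.67
i=3: S_3 = -9.95 + -0.86*3 = -12.53
The first 4 terms are: [-9.95, -10.81, -11.67, -12.53]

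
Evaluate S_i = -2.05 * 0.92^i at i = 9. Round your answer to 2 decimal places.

S_9 = -2.05 * 0.92^9 ≈ -2.05 * 0.4722 ≈ -0.97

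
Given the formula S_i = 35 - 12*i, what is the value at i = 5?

S_5 = 35 + -12*5 = 35 + -60 = -25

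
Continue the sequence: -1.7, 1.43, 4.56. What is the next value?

Differences: 1.43 - -1.7 = 3.13
This is an arithmetic sequence with common difference d = 3.13.
Next term = 4.56 + 3.13 = 7.69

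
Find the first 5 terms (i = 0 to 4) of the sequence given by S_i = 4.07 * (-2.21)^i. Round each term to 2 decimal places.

This is a geometric sequence.
i=0: S_0 = 4.07 * (-2.21)^0 = 4.07
i=1: S_1 = 4.07 * (-2.21)^1 ≈ -8.99
i=2: S_2 = 4.07 * (-2.21)^2 ≈ 19.88
i=3: S_3 = 4.07 * (-2.21)^3 ≈ -43.93
i=4: S_4 = 4.07 * (-2.21)^4 ≈ 97.09
The first 5 terms are: [4.07, -8.99, 19.88, -43.93, 97.09]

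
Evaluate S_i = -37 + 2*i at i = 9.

S_9 = -37 + 2*9 = -37 + 18 = -19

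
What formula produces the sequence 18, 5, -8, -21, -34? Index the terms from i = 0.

Check differences: 5 - 18 = -13
-8 - 5 = -13
Common difference d = -13.
First term a = 18.
Formula: S_i = 18 - 13*i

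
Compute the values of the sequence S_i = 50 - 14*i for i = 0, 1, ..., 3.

This is an arithmetic sequence.
i=0: S_0 = 50 + -14*0 = 50
i=1: S_1 = 50 + -14*1 = 36
i=2: S_2 = 50 + -14*2 = 22
i=3: S_3 = 50 + -14*3 = 8
The first 4 terms are: [50, 36, 22, 8]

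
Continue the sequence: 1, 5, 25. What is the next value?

Ratios: 5 / 1 = 5.0
This is a geometric sequence with common ratio r = 5.
Next term = 25 * 5 = 125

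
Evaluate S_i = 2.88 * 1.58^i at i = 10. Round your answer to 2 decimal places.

S_10 = 2.88 * 1.58^10 ≈ 2.88 * 96.9551 ≈ 279.23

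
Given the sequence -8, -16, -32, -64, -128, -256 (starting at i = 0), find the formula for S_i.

Check ratios: -16 / -8 = 2.0
Common ratio r = 2.
First term a = -8.
Formula: S_i = -8 * 2^i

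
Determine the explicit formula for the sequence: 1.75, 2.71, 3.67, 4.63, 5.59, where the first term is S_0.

Check differences: 2.71 - 1.75 = 0.96
3.67 - 2.71 = 0.96
Common difference d = 0.96.
First term a = 1.75.
Formula: S_i = 1.75 + 0.96*i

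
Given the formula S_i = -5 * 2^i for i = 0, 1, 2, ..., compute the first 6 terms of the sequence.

This is a geometric sequence.
i=0: S_0 = -5 * 2^0 = -5
i=1: S_1 = -5 * 2^1 = -10
i=2: S_2 = -5 * 2^2 = -20
i=3: S_3 = -5 * 2^3 = -40
i=4: S_4 = -5 * 2^4 = -80
i=5: S_5 = -5 * 2^5 = -160
The first 6 terms are: [-5, -10, -20, -40, -80, -160]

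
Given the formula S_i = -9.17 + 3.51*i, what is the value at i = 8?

S_8 = -9.17 + 3.51*8 = -9.17 + 28.08 = 18.91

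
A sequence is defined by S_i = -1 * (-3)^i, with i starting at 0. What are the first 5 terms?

This is a geometric sequence.
i=0: S_0 = -1 * (-3)^0 = -1
i=1: S_1 = -1 * (-3)^1 = 3
i=2: S_2 = -1 * (-3)^2 = -9
i=3: S_3 = -1 * (-3)^3 = 27
i=4: S_4 = -1 * (-3)^4 = -81
The first 5 terms are: [-1, 3, -9, 27, -81]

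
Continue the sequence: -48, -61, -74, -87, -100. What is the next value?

Differences: -61 - -48 = -13
This is an arithmetic sequence with common difference d = -13.
Next term = -100 + -13 = -113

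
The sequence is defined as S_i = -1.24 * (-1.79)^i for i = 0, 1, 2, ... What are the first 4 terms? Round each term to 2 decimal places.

This is a geometric sequence.
i=0: S_0 = -1.24 * (-1.79)^0 = -1.24
i=1: S_1 = -1.24 * (-1.79)^1 ≈ 2.22
i=2: S_2 = -1.24 * (-1.79)^2 ≈ -3.97
i=3: S_3 = -1.24 * (-1.79)^3 ≈ 7.11
The first 4 terms are: [-1.24, 2.22, -3.97, 7.11]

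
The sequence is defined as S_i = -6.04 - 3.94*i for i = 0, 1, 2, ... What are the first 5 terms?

This is an arithmetic sequence.
i=0: S_0 = -6.04 + -3.94*0 = -6.04
i=1: S_1 = -6.04 + -3.94*1 = -9.98
i=2: S_2 = -6.04 + -3.94*2 = -13.92
i=3: S_3 = -6.04 + -3.94*3 = -17.86
i=4: S_4 = -6.04 + -3.94*4 = -21.8
The first 5 terms are: [-6.04, -9.98, -13.92, -17.86, -21.8]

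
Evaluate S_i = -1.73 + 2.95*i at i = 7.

S_7 = -1.73 + 2.95*7 = -1.73 + 20.65 = 18.92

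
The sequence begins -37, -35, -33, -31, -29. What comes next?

Differences: -35 - -37 = 2
This is an arithmetic sequence with common difference d = 2.
Next term = -29 + 2 = -27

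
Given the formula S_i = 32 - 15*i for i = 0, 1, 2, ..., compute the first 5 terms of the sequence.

This is an arithmetic sequence.
i=0: S_0 = 32 + -15*0 = 32
i=1: S_1 = 32 + -15*1 = 17
i=2: S_2 = 32 + -15*2 = 2
i=3: S_3 = 32 + -15*3 = -13
i=4: S_4 = 32 + -15*4 = -28
The first 5 terms are: [32, 17, 2, -13, -28]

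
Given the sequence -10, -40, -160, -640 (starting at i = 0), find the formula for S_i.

Check ratios: -40 / -10 = 4.0
Common ratio r = 4.
First term a = -10.
Formula: S_i = -10 * 4^i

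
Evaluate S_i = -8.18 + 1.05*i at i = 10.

S_10 = -8.18 + 1.05*10 = -8.18 + 10.5 = 2.32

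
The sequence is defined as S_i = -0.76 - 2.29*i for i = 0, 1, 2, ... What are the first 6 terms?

This is an arithmetic sequence.
i=0: S_0 = -0.76 + -2.29*0 = -0.76
i=1: S_1 = -0.76 + -2.29*1 = -3.05
i=2: S_2 = -0.76 + -2.29*2 = -5.34
i=3: S_3 = -0.76 + -2.29*3 = -7.63
i=4: S_4 = -0.76 + -2.29*4 = -9.92
i=5: S_5 = -0.76 + -2.29*5 = -12.21
The first 6 terms are: [-0.76, -3.05, -5.34, -7.63, -9.92, -12.21]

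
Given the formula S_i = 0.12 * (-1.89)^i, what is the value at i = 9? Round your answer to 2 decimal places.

S_9 = 0.12 * (-1.89)^9 ≈ 0.12 * -307.7204 ≈ -36.93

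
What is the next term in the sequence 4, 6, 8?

Differences: 6 - 4 = 2
This is an arithmetic sequence with common difference d = 2.
Next term = 8 + 2 = 10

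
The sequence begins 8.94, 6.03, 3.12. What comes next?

Differences: 6.03 - 8.94 = -2.91
This is an arithmetic sequence with common difference d = -2.91.
Next term = 3.12 + -2.91 = 0.21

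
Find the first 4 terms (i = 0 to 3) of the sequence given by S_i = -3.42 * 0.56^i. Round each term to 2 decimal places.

This is a geometric sequence.
i=0: S_0 = -3.42 * 0.56^0 = -3.42
i=1: S_1 = -3.42 * 0.56^1 ≈ -1.92
i=2: S_2 = -3.42 * 0.56^2 ≈ -1.07
i=3: S_3 = -3.42 * 0.56^3 ≈ -0.6
The first 4 terms are: [-3.42, -1.92, -1.07, -0.6]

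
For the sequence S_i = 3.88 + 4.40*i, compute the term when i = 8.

S_8 = 3.88 + 4.4*8 = 3.88 + 35.2 = 39.08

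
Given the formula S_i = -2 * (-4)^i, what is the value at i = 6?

S_6 = -2 * (-4)^6 = -2 * 4096 = -8192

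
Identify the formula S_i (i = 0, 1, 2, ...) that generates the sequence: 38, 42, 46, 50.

Check differences: 42 - 38 = 4
46 - 42 = 4
Common difference d = 4.
First term a = 38.
Formula: S_i = 38 + 4*i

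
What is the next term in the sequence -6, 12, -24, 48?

Ratios: 12 / -6 = -2.0
This is a geometric sequence with common ratio r = -2.
Next term = 48 * -2 = -96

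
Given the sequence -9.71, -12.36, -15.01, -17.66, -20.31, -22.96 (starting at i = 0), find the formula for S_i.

Check differences: -12.36 - -9.71 = -2.65
-15.01 - -12.36 = -2.65
Common difference d = -2.65.
First term a = -9.71.
Formula: S_i = -9.71 - 2.65*i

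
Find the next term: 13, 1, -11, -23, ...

Differences: 1 - 13 = -12
This is an arithmetic sequence with common difference d = -12.
Next term = -23 + -12 = -35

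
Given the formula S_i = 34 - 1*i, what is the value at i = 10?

S_10 = 34 + -1*10 = 34 + -10 = 24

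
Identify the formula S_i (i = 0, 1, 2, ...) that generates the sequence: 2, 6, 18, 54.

Check ratios: 6 / 2 = 3.0
Common ratio r = 3.
First term a = 2.
Formula: S_i = 2 * 3^i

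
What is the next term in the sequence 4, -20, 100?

Ratios: -20 / 4 = -5.0
This is a geometric sequence with common ratio r = -5.
Next term = 100 * -5 = -500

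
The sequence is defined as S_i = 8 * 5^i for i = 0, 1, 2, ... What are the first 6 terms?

This is a geometric sequence.
i=0: S_0 = 8 * 5^0 = 8
i=1: S_1 = 8 * 5^1 = 40
i=2: S_2 = 8 * 5^2 = 200
i=3: S_3 = 8 * 5^3 = 1000
i=4: S_4 = 8 * 5^4 = 5000
i=5: S_5 = 8 * 5^5 = 25000
The first 6 terms are: [8, 40, 200, 1000, 5000, 25000]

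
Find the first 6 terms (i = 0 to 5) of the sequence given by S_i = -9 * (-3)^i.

This is a geometric sequence.
i=0: S_0 = -9 * (-3)^0 = -9
i=1: S_1 = -9 * (-3)^1 = 27
i=2: S_2 = -9 * (-3)^2 = -81
i=3: S_3 = -9 * (-3)^3 = 243
i=4: S_4 = -9 * (-3)^4 = -729
i=5: S_5 = -9 * (-3)^5 = 2187
The first 6 terms are: [-9, 27, -81, 243, -729, 2187]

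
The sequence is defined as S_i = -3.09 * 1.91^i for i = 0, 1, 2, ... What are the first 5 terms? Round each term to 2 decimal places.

This is a geometric sequence.
i=0: S_0 = -3.09 * 1.91^0 = -3.09
i=1: S_1 = -3.09 * 1.91^1 ≈ -5.9
i=2: S_2 = -3.09 * 1.91^2 ≈ -11.27
i=3: S_3 = -3.09 * 1.91^3 ≈ -21.53
i=4: S_4 = -3.09 * 1.91^4 ≈ -41.12
The first 5 terms are: [-3.09, -5.9, -11.27, -21.53, -41.12]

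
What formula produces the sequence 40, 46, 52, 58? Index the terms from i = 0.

Check differences: 46 - 40 = 6
52 - 46 = 6
Common difference d = 6.
First term a = 40.
Formula: S_i = 40 + 6*i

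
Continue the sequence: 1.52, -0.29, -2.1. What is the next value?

Differences: -0.29 - 1.52 = -1.81
This is an arithmetic sequence with common difference d = -1.81.
Next term = -2.1 + -1.81 = -3.91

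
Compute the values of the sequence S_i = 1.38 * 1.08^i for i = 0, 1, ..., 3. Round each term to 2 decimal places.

This is a geometric sequence.
i=0: S_0 = 1.38 * 1.08^0 = 1.38
i=1: S_1 = 1.38 * 1.08^1 ≈ 1.49
i=2: S_2 = 1.38 * 1.08^2 ≈ 1.61
i=3: S_3 = 1.38 * 1.08^3 ≈ 1.74
The first 4 terms are: [1.38, 1.49, 1.61, 1.74]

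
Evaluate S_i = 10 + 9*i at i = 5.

S_5 = 10 + 9*5 = 10 + 45 = 55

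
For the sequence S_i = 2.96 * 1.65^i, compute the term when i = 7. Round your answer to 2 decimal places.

S_7 = 2.96 * 1.65^7 ≈ 2.96 * 33.2957 ≈ 98.56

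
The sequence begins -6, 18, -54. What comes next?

Ratios: 18 / -6 = -3.0
This is a geometric sequence with common ratio r = -3.
Next term = -54 * -3 = 162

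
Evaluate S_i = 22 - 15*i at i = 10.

S_10 = 22 + -15*10 = 22 + -150 = -128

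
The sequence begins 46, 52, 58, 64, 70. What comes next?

Differences: 52 - 46 = 6
This is an arithmetic sequence with common difference d = 6.
Next term = 70 + 6 = 76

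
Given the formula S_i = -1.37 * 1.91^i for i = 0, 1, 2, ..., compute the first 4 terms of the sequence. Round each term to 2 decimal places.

This is a geometric sequence.
i=0: S_0 = -1.37 * 1.91^0 = -1.37
i=1: S_1 = -1.37 * 1.91^1 ≈ -2.62
i=2: S_2 = -1.37 * 1.91^2 ≈ -5.0
i=3: S_3 = -1.37 * 1.91^3 ≈ -9.55
The first 4 terms are: [-1.37, -2.62, -5.0, -9.55]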